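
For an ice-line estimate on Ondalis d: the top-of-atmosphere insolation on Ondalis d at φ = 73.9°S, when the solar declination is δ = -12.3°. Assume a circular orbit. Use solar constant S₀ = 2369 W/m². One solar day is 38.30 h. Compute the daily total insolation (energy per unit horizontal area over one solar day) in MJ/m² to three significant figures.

cos H₀ = −tan(-73.9°) tan(-12.300°) = -0.7554, H₀ = 2.4271 rad.
Bracket: H₀ sin φ sin δ + cos φ cos δ sin H₀ = 2.4271×-0.96078×-0.21303 + 0.27731×0.97705×0.65526 = 0.496767 + 0.177540 = 0.674307.
Q̄ = (S₀/π) × [bracket] = (2369/π) × 0.674307 = 508.48 W/m².
Daily total = Q̄ × 38.30 h × 3600 s/h = 508.48 × 38.30 × 3600 / 10⁶ = 70.11 MJ/m².

70.1 MJ/m²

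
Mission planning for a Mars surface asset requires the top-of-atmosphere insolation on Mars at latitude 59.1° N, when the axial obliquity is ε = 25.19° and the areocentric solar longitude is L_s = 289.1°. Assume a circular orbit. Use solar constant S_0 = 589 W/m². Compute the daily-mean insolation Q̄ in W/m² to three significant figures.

sin δ = sin 25.19° × sin 289.1° = -0.40219, so δ = -23.715°.
cos h₀ = −tan(+59.1°) tan(-23.715°) = 0.7340, h₀ = 0.7466 rad.
Bracket: h₀ sin ϕ sin δ + cos ϕ cos δ sin h₀ = 0.7466×0.85806×-0.40219 + 0.51354×0.91556×0.67916 = -0.257654 + 0.319325 = 0.061671.
Q̄ = (S_0/π) × [bracket] = (589/π) × 0.061671 = 11.56 W/m².

Q̄ ≈ 11.6 W/m²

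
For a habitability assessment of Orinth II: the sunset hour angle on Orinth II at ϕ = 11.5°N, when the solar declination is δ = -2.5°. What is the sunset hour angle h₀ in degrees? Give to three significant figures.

h₀ = 89.5°

cos h₀ = −tan ϕ · tan δ = −tan(+11.5°) × tan(-2.500°) = 0.0089, so h₀ = 1.5619 rad = 89.49°.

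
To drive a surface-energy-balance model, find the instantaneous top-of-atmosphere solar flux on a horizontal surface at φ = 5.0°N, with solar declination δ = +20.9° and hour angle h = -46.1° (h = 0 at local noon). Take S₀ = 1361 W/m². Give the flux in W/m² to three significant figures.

921 W/m²

cos θ_z = sin φ sin δ + cos φ cos δ cos h = 0.031092 + 0.645314 = 0.676406.
Flux = S₀ · cos θ_z = 1361 × 0.676406 = 920.6 W/m².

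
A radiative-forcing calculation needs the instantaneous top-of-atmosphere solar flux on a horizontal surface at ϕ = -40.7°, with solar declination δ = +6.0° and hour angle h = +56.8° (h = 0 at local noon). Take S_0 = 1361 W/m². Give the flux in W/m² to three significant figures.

cos θ_z = sin ϕ sin δ + cos ϕ cos δ cos h = -0.068163 + 0.412852 = 0.344689.
Flux = S_0 · cos θ_z = 1361 × 0.344689 = 469.1 W/m².

469 W/m²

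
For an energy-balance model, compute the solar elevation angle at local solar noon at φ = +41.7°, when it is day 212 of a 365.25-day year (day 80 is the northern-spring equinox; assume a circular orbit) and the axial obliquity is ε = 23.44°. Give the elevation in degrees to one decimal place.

66.0°

Solar longitude: λ_s = 360° × (212 − 80)/365.25 = 130.103°.
sin δ = sin 23.44° × sin 130.103° = 0.30427, so δ = +17.714°.
At local noon the hour angle is zero, so the zenith angle equals |φ − δ| = |+41.7° − (+17.714°)| = 23.986°.
Elevation = 90° − 23.986° = 66.0°.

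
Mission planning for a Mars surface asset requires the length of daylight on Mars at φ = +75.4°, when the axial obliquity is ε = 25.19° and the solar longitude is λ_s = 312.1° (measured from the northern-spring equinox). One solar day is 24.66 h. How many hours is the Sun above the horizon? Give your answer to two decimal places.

Solar declination: sin δ = sin ε · sin λ_s = sin 25.19° × sin 312.1° = -0.31580, so δ = -18.409°.
cos H₀ = −tan φ · tan δ = 1.2778 ≥ 1, so the Sun never rises (polar night) and H₀ = 0.
Daylight = 2H₀/(2π) × 24.66 h = (0.0000/π) × 24.66 = 0.00 h.

0.00 h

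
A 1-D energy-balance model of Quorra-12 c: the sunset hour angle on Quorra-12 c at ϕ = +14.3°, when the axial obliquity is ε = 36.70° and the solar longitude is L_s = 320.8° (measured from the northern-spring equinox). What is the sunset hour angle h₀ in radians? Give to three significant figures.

Solar declination: sin δ = sin ε · sin L_s = sin 36.70° × sin 320.8° = -0.37772, so δ = -22.192°.
cos h₀ = −tan ϕ · tan δ = −tan(+14.3°) × tan(-22.192°) = 0.1040, so h₀ = 1.4666 rad = 84.03°.

h₀ = 1.47 rad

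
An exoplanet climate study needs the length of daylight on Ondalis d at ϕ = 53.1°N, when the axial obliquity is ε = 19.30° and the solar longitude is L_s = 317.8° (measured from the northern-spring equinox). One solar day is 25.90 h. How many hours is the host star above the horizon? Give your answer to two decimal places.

Solar declination: sin δ = sin ε · sin L_s = sin 19.30° × sin 317.8° = -0.22201, so δ = -12.827°.
cos h₀ = −tan ϕ · tan δ = −tan(+53.1°) × tan(-12.827°) = 0.3033, so h₀ = 1.2627 rad = 72.35°.
Daylight = 2h₀/(2π) × 25.90 h = (1.2627/π) × 25.90 = 10.41 h.

10.41 h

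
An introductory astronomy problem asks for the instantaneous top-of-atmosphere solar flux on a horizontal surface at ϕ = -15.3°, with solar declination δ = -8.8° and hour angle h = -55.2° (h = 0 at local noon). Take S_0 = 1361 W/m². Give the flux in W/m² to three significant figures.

cos θ_z = sin ϕ sin δ + cos ϕ cos δ cos h = 0.040369 + 0.544006 = 0.584375.
Flux = S_0 · cos θ_z = 1361 × 0.584375 = 795.3 W/m².

795 W/m²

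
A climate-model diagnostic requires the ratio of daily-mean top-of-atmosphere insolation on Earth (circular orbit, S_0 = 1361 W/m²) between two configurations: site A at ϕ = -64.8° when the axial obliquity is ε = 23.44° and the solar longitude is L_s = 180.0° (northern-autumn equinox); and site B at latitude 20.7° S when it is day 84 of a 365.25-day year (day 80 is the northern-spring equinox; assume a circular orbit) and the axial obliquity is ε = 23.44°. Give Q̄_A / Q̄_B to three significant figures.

Q̄_A / Q̄_B ≈ 0.463

— Configuration A (ϕ=-64.8°):
Solar declination: sin δ = sin ε · sin L_s = sin 23.44° × sin 180.0° = 0.00000, so δ = +0.000°.
cos h₀ = −tan(-64.8°) tan(+0.000°) = 0.0000, h₀ = 1.5708 rad.
Bracket: h₀ sin ϕ sin δ + cos ϕ cos δ sin h₀ = 1.5708×-0.90483×0.00000 + 0.42578×1.00000×1.00000 = -0.000000 + 0.425780 = 0.425780.
Q̄ = (S_0/π) × [bracket] = (1361/π) × 0.425780 = 184.46 W/m².
— Configuration B (ϕ=-20.7°):
Solar longitude: L_s = 360° × (84 − 80)/365.25 = 3.943°.
sin δ = sin 23.44° × sin 3.943° = 0.02735, so δ = +1.567°.
cos h₀ = −tan(-20.7°) tan(+1.567°) = 0.0103, h₀ = 1.5605 rad.
Bracket: h₀ sin ϕ sin δ + cos ϕ cos δ sin h₀ = 1.5605×-0.35347×0.02735 + 0.93544×0.99963×0.99995 = -0.015086 + 0.935047 = 0.919961.
Q̄ = (S_0/π) × [bracket] = (1361/π) × 0.919961 = 398.55 W/m².
Ratio Q̄_A / Q̄_B = 184.46 / 398.55 = 0.4628.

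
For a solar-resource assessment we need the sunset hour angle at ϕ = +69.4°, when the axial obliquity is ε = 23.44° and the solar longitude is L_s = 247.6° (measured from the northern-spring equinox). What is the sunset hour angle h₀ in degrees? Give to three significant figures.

h₀ = 0.00°

Solar declination: sin δ = sin ε · sin L_s = sin 23.44° × sin 247.6° = -0.36777, so δ = -21.578°.
cos h₀ = −tan ϕ · tan δ = 1.0522 ≥ 1, so the Sun never rises (polar night) and h₀ = 0.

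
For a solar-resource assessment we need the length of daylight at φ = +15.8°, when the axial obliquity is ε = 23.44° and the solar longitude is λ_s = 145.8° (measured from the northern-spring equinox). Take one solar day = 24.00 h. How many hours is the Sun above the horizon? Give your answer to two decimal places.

12.50 h

Solar declination: sin δ = sin ε · sin λ_s = sin 23.44° × sin 145.8° = 0.22359, so δ = +12.920°.
cos H₀ = −tan φ · tan δ = −tan(+15.8°) × tan(+12.920°) = -0.0649, so H₀ = 1.6358 rad = 93.72°.
Daylight = 2H₀/(2π) × 24.00 h = (1.6358/π) × 24.00 = 12.50 h.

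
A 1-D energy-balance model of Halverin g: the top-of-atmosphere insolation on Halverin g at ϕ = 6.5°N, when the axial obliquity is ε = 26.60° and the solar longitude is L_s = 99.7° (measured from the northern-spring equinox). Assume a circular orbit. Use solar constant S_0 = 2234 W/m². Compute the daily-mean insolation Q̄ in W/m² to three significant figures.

Q̄ ≈ 691 W/m²

Solar declination: sin δ = sin ε · sin L_s = sin 26.60° × sin 99.7° = 0.44136, so δ = +26.191°.
cos h₀ = −tan(+6.5°) tan(+26.191°) = -0.0560, h₀ = 1.6269 rad.
Bracket: h₀ sin ϕ sin δ + cos ϕ cos δ sin h₀ = 1.6269×0.11320×0.44136 + 0.99357×0.89733×0.99843 = 0.081283 + 0.890160 = 0.971443.
Q̄ = (S_0/π) × [bracket] = (2234/π) × 0.971443 = 690.8 W/m².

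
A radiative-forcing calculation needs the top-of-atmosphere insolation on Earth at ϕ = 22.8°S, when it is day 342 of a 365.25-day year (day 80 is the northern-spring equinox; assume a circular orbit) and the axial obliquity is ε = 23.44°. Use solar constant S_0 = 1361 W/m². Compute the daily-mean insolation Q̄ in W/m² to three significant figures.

Solar longitude: L_s = 360° × (342 − 80)/365.25 = 258.234°.
sin δ = sin 23.44° × sin 258.234° = -0.38943, so δ = -22.919°.
cos h₀ = −tan(-22.8°) tan(-22.919°) = -0.1777, h₀ = 1.7495 rad.
Bracket: h₀ sin ϕ sin δ + cos ϕ cos δ sin h₀ = 1.7495×-0.38752×-0.38943 + 0.92186×0.92106×0.98408 = 0.264020 + 0.835571 = 1.099591.
Q̄ = (S_0/π) × [bracket] = (1361/π) × 1.099591 = 476.4 W/m².

Q̄ ≈ 476 W/m²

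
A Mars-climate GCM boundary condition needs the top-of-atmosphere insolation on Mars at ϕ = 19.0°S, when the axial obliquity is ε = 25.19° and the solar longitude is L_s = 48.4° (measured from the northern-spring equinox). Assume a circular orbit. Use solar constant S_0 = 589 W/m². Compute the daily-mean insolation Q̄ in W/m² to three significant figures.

Solar declination: sin δ = sin ε · sin L_s = sin 25.19° × sin 48.4° = 0.31828, so δ = +18.559°.
cos h₀ = −tan(-19.0°) tan(+18.559°) = 0.1156, h₀ = 1.4549 rad.
Bracket: h₀ sin ϕ sin δ + cos ϕ cos δ sin h₀ = 1.4549×-0.32557×0.31828 + 0.94552×0.94800×0.99330 = -0.150760 + 0.890347 = 0.739587.
Q̄ = (S_0/π) × [bracket] = (589/π) × 0.739587 = 138.7 W/m².

Q̄ ≈ 139 W/m²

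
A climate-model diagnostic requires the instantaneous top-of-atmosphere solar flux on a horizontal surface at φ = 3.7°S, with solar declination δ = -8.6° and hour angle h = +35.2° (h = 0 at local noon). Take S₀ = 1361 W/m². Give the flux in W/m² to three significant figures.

1.11e+03 W/m²

cos θ_z = sin φ sin δ + cos φ cos δ cos h = 0.009650 + 0.806273 = 0.815923.
Flux = S₀ · cos θ_z = 1361 × 0.815923 = 1110 W/m².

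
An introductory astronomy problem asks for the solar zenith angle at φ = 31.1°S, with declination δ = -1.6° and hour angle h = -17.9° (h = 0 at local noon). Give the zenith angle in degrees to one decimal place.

θ_z = 34.0°

cos θ_z = sin φ sin δ + cos φ cos δ cos h = 0.014422 + 0.814501 = 0.828923.
θ_z = arccos(0.828923) = 34.0°.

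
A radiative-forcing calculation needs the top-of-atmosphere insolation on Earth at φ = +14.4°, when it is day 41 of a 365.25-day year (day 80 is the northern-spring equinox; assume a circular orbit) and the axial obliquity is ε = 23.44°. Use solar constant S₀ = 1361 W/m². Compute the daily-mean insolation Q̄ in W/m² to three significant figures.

Q̄ ≈ 366 W/m²

Solar longitude: λ_s = 360° × (41 − 80)/365.25 = -38.439°, i.e. -38.439° + 360° = 321.561°.
sin δ = sin 23.44° × sin 321.561° = -0.24730, so δ = -14.318°.
cos H₀ = −tan(+14.4°) tan(-14.318°) = 0.0655, H₀ = 1.5052 rad.
Bracket: H₀ sin φ sin δ + cos φ cos δ sin H₀ = 1.5052×0.24869×-0.24730 + 0.96858×0.96894×0.99785 = -0.092571 + 0.936478 = 0.843907.
Q̄ = (S₀/π) × [bracket] = (1361/π) × 0.843907 = 365.6 W/m².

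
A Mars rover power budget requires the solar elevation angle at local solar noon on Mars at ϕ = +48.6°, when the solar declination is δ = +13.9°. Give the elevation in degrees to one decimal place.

55.3°

At local noon the hour angle is zero, so the zenith angle equals |ϕ − δ| = |+48.6° − (+13.900°)| = 34.700°.
Elevation = 90° − 34.700° = 55.3°.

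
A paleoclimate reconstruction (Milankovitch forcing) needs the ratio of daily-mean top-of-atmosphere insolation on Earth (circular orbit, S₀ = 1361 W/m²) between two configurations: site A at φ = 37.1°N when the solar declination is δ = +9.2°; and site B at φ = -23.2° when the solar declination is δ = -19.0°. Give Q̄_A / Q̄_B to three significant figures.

— Configuration A (φ=+37.1°):
cos H₀ = −tan(+37.1°) tan(+9.200°) = -0.1225, H₀ = 1.6936 rad.
Bracket: H₀ sin φ sin δ + cos φ cos δ sin H₀ = 1.6936×0.60321×0.15988 + 0.79758×0.98714×0.99247 = 0.163333 + 0.781395 = 0.944728.
Q̄ = (S₀/π) × [bracket] = (1361/π) × 0.944728 = 409.27 W/m².
— Configuration B (φ=-23.2°):
cos H₀ = −tan(-23.2°) tan(-19.000°) = -0.1476, H₀ = 1.7189 rad.
Bracket: H₀ sin φ sin δ + cos φ cos δ sin H₀ = 1.7189×-0.39394×-0.32557 + 0.91914×0.94552×0.98905 = 0.220458 + 0.859549 = 1.080007.
Q̄ = (S₀/π) × [bracket] = (1361/π) × 1.080007 = 467.88 W/m².
Ratio Q̄_A / Q̄_B = 409.27 / 467.88 = 0.8747.

Q̄_A / Q̄_B ≈ 0.875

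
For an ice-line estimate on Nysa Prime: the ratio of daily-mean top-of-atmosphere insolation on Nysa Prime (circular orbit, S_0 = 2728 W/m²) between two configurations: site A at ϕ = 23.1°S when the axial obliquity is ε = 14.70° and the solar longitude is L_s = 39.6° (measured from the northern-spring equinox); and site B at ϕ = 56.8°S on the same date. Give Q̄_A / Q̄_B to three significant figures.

Q̄_A / Q̄_B ≈ 2.35

— Configuration A (ϕ=-23.1°):
Solar declination: sin δ = sin ε · sin L_s = sin 14.70° × sin 39.6° = 0.16175, so δ = +9.309°.
cos h₀ = −tan(-23.1°) tan(+9.309°) = 0.0699, h₀ = 1.5008 rad.
Bracket: h₀ sin ϕ sin δ + cos ϕ cos δ sin h₀ = 1.5008×-0.39234×0.16175 + 0.91982×0.98683×0.99755 = -0.095242 + 0.905482 = 0.810240.
Q̄ = (S_0/π) × [bracket] = (2728/π) × 0.810240 = 703.57 W/m².
— Configuration B (ϕ=-56.8°):
cos h₀ = −tan(-56.8°) tan(+9.309°) = 0.2505, h₀ = 1.3176 rad.
Bracket: h₀ sin ϕ sin δ + cos ϕ cos δ sin h₀ = 1.3176×-0.83676×0.16175 + 0.54756×0.98683×0.96812 = -0.178332 + 0.523122 = 0.344790.
Q̄ = (S_0/π) × [bracket] = (2728/π) × 0.344790 = 299.40 W/m².
Ratio Q̄_A / Q̄_B = 703.57 / 299.40 = 2.350.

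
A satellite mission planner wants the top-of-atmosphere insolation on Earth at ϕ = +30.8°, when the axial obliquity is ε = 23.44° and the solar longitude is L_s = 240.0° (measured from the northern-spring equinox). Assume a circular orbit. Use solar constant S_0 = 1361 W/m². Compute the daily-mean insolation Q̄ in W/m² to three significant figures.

Q̄ ≈ 238 W/m²

Solar declination: sin δ = sin ε · sin L_s = sin 23.44° × sin 240.0° = -0.34449, so δ = -20.151°.
cos h₀ = −tan(+30.8°) tan(-20.151°) = 0.2188, h₀ = 1.3503 rad.
Bracket: h₀ sin ϕ sin δ + cos ϕ cos δ sin h₀ = 1.3503×0.51204×-0.34449 + 0.85896×0.93879×0.97578 = -0.238183 + 0.786852 = 0.548669.
Q̄ = (S_0/π) × [bracket] = (1361/π) × 0.548669 = 237.7 W/m².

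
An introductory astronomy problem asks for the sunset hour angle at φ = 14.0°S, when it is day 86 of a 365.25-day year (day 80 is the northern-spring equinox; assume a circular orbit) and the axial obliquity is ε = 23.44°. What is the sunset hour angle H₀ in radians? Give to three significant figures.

H₀ = 1.56 rad

Solar longitude: λ_s = 360° × (86 − 80)/365.25 = 5.914°.
sin δ = sin 23.44° × sin 5.914° = 0.04098, so δ = +2.349°.
cos H₀ = −tan φ · tan δ = −tan(-14.0°) × tan(+2.349°) = 0.0102, so H₀ = 1.5606 rad = 89.41°.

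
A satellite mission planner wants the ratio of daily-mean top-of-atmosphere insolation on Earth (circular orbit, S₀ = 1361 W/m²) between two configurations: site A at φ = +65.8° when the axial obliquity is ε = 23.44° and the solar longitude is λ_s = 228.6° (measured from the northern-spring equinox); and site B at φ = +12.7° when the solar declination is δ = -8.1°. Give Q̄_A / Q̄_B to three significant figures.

— Configuration A (φ=+65.8°):
Solar declination: sin δ = sin ε · sin λ_s = sin 23.44° × sin 228.6° = -0.29839, so δ = -17.361°.
cos H₀ = −tan(+65.8°) tan(-17.361°) = 0.6956, H₀ = 0.8015 rad.
Bracket: H₀ sin φ sin δ + cos φ cos δ sin H₀ = 0.8015×0.91212×-0.29839 + 0.40992×0.95445×0.71840 = -0.218142 + 0.281073 = 0.062931.
Q̄ = (S₀/π) × [bracket] = (1361/π) × 0.062931 = 27.263 W/m².
— Configuration B (φ=+12.7°):
cos H₀ = −tan(+12.7°) tan(-8.100°) = 0.0321, H₀ = 1.5387 rad.
Bracket: H₀ sin φ sin δ + cos φ cos δ sin H₀ = 1.5387×0.21985×-0.14090 + 0.97553×0.99002×0.99949 = -0.047664 + 0.965302 = 0.917638.
Q̄ = (S₀/π) × [bracket] = (1361/π) × 0.917638 = 397.54 W/m².
Ratio Q̄_A / Q̄_B = 27.263 / 397.54 = 0.06858.

Q̄_A / Q̄_B ≈ 0.0686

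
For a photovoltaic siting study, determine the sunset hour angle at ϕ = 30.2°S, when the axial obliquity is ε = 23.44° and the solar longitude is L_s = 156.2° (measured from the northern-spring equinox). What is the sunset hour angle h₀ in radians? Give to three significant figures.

Solar declination: sin δ = sin ε · sin L_s = sin 23.44° × sin 156.2° = 0.16053, so δ = +9.237°.
cos h₀ = −tan ϕ · tan δ = −tan(-30.2°) × tan(+9.237°) = 0.0947, so h₀ = 1.4760 rad = 84.57°.

h₀ = 1.48 rad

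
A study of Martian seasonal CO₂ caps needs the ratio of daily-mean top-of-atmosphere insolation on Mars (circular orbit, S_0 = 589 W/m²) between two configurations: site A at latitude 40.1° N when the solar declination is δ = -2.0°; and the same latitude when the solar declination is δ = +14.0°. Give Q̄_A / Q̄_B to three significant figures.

— Configuration A (ϕ=+40.1°):
cos h₀ = −tan(+40.1°) tan(-2.000°) = 0.0294, h₀ = 1.5414 rad.
Bracket: h₀ sin ϕ sin δ + cos ϕ cos δ sin h₀ = 1.5414×0.64412×-0.03490 + 0.76492×0.99939×0.99957 = -0.034650 + 0.764125 = 0.729475.
Q̄ = (S_0/π) × [bracket] = (589/π) × 0.729475 = 136.77 W/m².
— Configuration B (ϕ=+40.1°):
cos h₀ = −tan(+40.1°) tan(+14.000°) = -0.2100, h₀ = 1.7823 rad.
Bracket: h₀ sin ϕ sin δ + cos ϕ cos δ sin h₀ = 1.7823×0.64412×0.24192 + 0.76492×0.97030×0.97771 = 0.277728 + 0.725658 = 1.003386.
Q̄ = (S_0/π) × [bracket] = (589/π) × 1.003386 = 188.12 W/m².
Ratio Q̄_A / Q̄_B = 136.77 / 188.12 = 0.7270.

Q̄_A / Q̄_B ≈ 0.727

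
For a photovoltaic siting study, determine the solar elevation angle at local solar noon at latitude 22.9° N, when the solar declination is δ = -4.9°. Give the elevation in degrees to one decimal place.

At local noon the hour angle is zero, so the zenith angle equals |ϕ − δ| = |+22.9° − (-4.900°)| = 27.800°.
Elevation = 90° − 27.800° = 62.2°.

62.2°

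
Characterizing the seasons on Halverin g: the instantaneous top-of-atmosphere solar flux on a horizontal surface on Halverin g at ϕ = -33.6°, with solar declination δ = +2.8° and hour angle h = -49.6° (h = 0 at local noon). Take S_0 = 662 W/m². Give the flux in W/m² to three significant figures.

339 W/m²

cos θ_z = sin ϕ sin δ + cos ϕ cos δ cos h = -0.027033 + 0.539188 = 0.512155.
Flux = S_0 · cos θ_z = 662 × 0.512155 = 339.0 W/m².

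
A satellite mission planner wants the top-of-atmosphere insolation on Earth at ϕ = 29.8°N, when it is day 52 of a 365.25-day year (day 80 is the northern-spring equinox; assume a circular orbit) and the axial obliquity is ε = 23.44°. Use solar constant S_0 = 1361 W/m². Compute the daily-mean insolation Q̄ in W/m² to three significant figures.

Q̄ ≈ 309 W/m²

Solar longitude: L_s = 360° × (52 − 80)/365.25 = -27.598°, i.e. -27.598° + 360° = 332.402°.
sin δ = sin 23.44° × sin 332.402° = -0.18428, so δ = -10.619°.
cos h₀ = −tan(+29.8°) tan(-10.619°) = 0.1074, h₀ = 1.4632 rad.
Bracket: h₀ sin ϕ sin δ + cos ϕ cos δ sin h₀ = 1.4632×0.49697×-0.18428 + 0.86777×0.98287×0.99422 = -0.134002 + 0.847975 = 0.713973.
Q̄ = (S_0/π) × [bracket] = (1361/π) × 0.713973 = 309.3 W/m².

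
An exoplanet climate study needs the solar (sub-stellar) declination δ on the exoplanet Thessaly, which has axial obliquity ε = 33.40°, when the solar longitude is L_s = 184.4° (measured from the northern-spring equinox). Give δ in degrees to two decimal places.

sin δ = sin ε · sin L_s = sin 33.40° × sin 184.4° = -0.042232.
δ = arcsin(-0.042232) = -2.42°.

δ = -2.42°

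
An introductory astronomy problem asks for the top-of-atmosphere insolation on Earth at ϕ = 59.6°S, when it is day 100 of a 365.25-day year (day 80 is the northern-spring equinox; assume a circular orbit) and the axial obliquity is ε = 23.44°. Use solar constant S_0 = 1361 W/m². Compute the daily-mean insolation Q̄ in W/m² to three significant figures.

Q̄ ≈ 144 W/m²

Solar longitude: L_s = 360° × (100 − 80)/365.25 = 19.713°.
sin δ = sin 23.44° × sin 19.713° = 0.13417, so δ = +7.711°.
cos h₀ = −tan(-59.6°) tan(+7.711°) = 0.2308, h₀ = 1.3379 rad.
Bracket: h₀ sin ϕ sin δ + cos ϕ cos δ sin h₀ = 1.3379×-0.86251×0.13417 + 0.50603×0.99096×0.97301 = -0.154826 + 0.487921 = 0.333095.
Q̄ = (S_0/π) × [bracket] = (1361/π) × 0.333095 = 144.3 W/m².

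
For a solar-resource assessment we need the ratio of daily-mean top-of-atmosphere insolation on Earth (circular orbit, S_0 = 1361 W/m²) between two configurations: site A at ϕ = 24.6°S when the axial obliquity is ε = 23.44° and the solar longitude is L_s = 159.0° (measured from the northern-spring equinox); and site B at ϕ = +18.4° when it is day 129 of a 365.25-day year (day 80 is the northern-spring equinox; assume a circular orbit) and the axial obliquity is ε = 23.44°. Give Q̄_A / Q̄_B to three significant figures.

— Configuration A (ϕ=-24.6°):
Solar declination: sin δ = sin ε · sin L_s = sin 23.44° × sin 159.0° = 0.14255, so δ = +8.196°.
cos h₀ = −tan(-24.6°) tan(+8.196°) = 0.0659, h₀ = 1.5048 rad.
Bracket: h₀ sin ϕ sin δ + cos ϕ cos δ sin h₀ = 1.5048×-0.41628×0.14255 + 0.90924×0.98979×0.99782 = -0.089296 + 0.897995 = 0.808699.
Q̄ = (S_0/π) × [bracket] = (1361/π) × 0.808699 = 350.34 W/m².
— Configuration B (ϕ=+18.4°):
Solar longitude: L_s = 360° × (129 − 80)/365.25 = 48.296°.
sin δ = sin 23.44° × sin 48.296° = 0.29698, so δ = +17.277°.
cos h₀ = −tan(+18.4°) tan(+17.277°) = -0.1035, h₀ = 1.6744 rad.
Bracket: h₀ sin ϕ sin δ + cos ϕ cos δ sin h₀ = 1.6744×0.31565×0.29698 + 0.94888×0.95488×0.99463 = 0.156961 + 0.901201 = 1.058162.
Q̄ = (S_0/π) × [bracket] = (1361/π) × 1.058162 = 458.42 W/m².
Ratio Q̄_A / Q̄_B = 350.34 / 458.42 = 0.7642.

Q̄_A / Q̄_B ≈ 0.764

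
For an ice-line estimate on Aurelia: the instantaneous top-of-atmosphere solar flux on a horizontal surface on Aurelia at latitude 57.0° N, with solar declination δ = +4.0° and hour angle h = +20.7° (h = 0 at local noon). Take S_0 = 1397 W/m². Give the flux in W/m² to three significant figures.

792 W/m²

cos θ_z = sin ϕ sin δ + cos ϕ cos δ cos h = 0.058503 + 0.508238 = 0.566741.
Flux = S_0 · cos θ_z = 1397 × 0.566741 = 791.7 W/m².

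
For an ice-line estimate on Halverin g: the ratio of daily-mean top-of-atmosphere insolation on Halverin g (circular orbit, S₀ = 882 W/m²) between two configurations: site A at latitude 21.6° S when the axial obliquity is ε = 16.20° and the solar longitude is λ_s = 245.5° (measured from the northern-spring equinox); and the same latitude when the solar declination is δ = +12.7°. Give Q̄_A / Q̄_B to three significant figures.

— Configuration A (φ=-21.6°):
Solar declination: sin δ = sin ε · sin λ_s = sin 16.20° × sin 245.5° = -0.25387, so δ = -14.707°.
cos H₀ = −tan(-21.6°) tan(-14.707°) = -0.1039, H₀ = 1.6749 rad.
Bracket: H₀ sin φ sin δ + cos φ cos δ sin H₀ = 1.6749×-0.36812×-0.25387 + 0.92978×0.96724×0.99459 = 0.156527 + 0.894455 = 1.050982.
Q̄ = (S₀/π) × [bracket] = (882/π) × 1.050982 = 295.06 W/m².
— Configuration B (φ=-21.6°):
cos H₀ = −tan(-21.6°) tan(+12.700°) = 0.0892, H₀ = 1.4815 rad.
Bracket: H₀ sin φ sin δ + cos φ cos δ sin H₀ = 1.4815×-0.36812×0.21985 + 0.92978×0.97553×0.99601 = -0.119900 + 0.903409 = 0.783509.
Q̄ = (S₀/π) × [bracket] = (882/π) × 0.783509 = 219.97 W/m².
Ratio Q̄_A / Q̄_B = 295.06 / 219.97 = 1.341.

Q̄_A / Q̄_B ≈ 1.34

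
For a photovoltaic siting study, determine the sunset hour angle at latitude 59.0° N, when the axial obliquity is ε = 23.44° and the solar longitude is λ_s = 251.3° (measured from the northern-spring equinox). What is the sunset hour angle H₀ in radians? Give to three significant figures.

H₀ = 0.827 rad

Solar declination: sin δ = sin ε · sin λ_s = sin 23.44° × sin 251.3° = -0.37679, so δ = -22.135°.
cos H₀ = −tan φ · tan δ = −tan(+59.0°) × tan(-22.135°) = 0.6770, so H₀ = 0.8271 rad = 47.39°.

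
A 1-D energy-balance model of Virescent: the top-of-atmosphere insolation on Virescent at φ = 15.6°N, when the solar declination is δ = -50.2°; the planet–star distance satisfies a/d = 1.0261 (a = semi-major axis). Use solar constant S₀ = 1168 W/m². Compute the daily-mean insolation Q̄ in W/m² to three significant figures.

cos H₀ = −tan(+15.6°) tan(-50.200°) = 0.3351, H₀ = 1.2291 rad.
Bracket: H₀ sin φ sin δ + cos φ cos δ sin H₀ = 1.2291×0.26892×-0.76828 + 0.96316×0.64011×0.94218 = -0.253939 + 0.580881 = 0.326942.
Inverse-square distance factor (a/d)² = 1.0261² = 1.052881.
Q̄ = (S₀/π) × 1.052881 × [bracket] = (1168/π) × 1.052881 × 0.326942 = 128.0 W/m².

Q̄ ≈ 128 W/m²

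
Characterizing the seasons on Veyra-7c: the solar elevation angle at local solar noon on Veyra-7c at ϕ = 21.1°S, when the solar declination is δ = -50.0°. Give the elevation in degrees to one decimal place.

At local noon the hour angle is zero, so the zenith angle equals |ϕ − δ| = |-21.1° − (-50.000°)| = 28.900°.
Elevation = 90° − 28.900° = 61.1°.

61.1°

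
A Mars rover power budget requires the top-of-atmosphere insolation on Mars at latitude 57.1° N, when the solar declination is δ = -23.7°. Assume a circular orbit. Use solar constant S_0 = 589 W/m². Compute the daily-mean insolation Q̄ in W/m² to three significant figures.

Q̄ ≈ 16.3 W/m²

cos h₀ = −tan(+57.1°) tan(-23.700°) = 0.6785, h₀ = 0.8250 rad.
Bracket: h₀ sin ϕ sin δ + cos ϕ cos δ sin h₀ = 0.8250×0.83962×-0.40195 + 0.54317×0.91566×0.73456 = -0.278425 + 0.365340 = 0.086915.
Q̄ = (S_0/π) × [bracket] = (589/π) × 0.086915 = 16.30 W/m².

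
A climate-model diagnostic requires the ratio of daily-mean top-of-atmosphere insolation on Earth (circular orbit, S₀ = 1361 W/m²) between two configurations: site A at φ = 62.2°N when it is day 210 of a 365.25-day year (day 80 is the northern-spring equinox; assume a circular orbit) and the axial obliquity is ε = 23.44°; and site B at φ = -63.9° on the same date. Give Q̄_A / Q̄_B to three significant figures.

— Configuration A (φ=+62.2°):
Solar longitude: λ_s = 360° × (210 − 80)/365.25 = 128.131°.
sin δ = sin 23.44° × sin 128.131° = 0.31290, so δ = +18.234°.
cos H₀ = −tan(+62.2°) tan(+18.234°) = -0.6248, H₀ = 2.2457 rad.
Bracket: H₀ sin φ sin δ + cos φ cos δ sin H₀ = 2.2457×0.88458×0.31290 + 0.46639×0.94979×0.78075 = 0.621576 + 0.345851 = 0.967427.
Q̄ = (S₀/π) × [bracket] = (1361/π) × 0.967427 = 419.11 W/m².
— Configuration B (φ=-63.9°):
cos H₀ = −tan(-63.9°) tan(+18.234°) = 0.6725, H₀ = 0.8333 rad.
Bracket: H₀ sin φ sin δ + cos φ cos δ sin H₀ = 0.8333×-0.89803×0.31290 + 0.43994×0.94979×0.74012 = -0.234152 + 0.309260 = 0.075108.
Q̄ = (S₀/π) × [bracket] = (1361/π) × 0.075108 = 32.538 W/m².
Ratio Q̄_A / Q̄_B = 419.11 / 32.538 = 12.88.

Q̄_A / Q̄_B ≈ 12.9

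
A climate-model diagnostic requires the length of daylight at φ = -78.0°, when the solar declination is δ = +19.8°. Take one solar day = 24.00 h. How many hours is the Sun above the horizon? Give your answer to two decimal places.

cos H₀ = −tan φ · tan δ = 1.6938 ≥ 1, so the Sun never rises (polar night) and H₀ = 0.
Daylight = 2H₀/(2π) × 24.00 h = (0.0000/π) × 24.00 = 0.00 h.

0.00 h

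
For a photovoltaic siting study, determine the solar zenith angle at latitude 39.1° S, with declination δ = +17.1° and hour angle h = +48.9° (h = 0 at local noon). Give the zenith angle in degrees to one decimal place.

cos θ_z = sin φ sin δ + cos φ cos δ cos h = -0.185444 + 0.487601 = 0.302157.
θ_z = arccos(0.302157) = 72.4°.

θ_z = 72.4°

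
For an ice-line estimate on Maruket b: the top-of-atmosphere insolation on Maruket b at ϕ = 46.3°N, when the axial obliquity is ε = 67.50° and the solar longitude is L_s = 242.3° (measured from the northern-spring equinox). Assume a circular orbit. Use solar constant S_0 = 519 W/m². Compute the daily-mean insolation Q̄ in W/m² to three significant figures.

Solar declination: sin δ = sin ε · sin L_s = sin 67.50° × sin 242.3° = -0.81800, so δ = -54.885°.
cos h₀ = −tan(+46.3°) tan(-54.885°) = 1.4881 ≥ 1 ⇒ polar night, h₀ = 0 and Q̄ = 0.

Q̄ ≈ 0.00 W/m²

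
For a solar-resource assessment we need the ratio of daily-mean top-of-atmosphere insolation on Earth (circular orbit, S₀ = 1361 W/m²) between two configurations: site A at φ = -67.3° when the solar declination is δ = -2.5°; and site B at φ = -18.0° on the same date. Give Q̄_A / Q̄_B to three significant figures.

Q̄_A / Q̄_B ≈ 0.464

— Configuration A (φ=-67.3°):
cos H₀ = −tan(-67.3°) tan(-2.500°) = -0.1044, H₀ = 1.6754 rad.
Bracket: H₀ sin φ sin δ + cos φ cos δ sin H₀ = 1.6754×-0.92254×-0.04362 + 0.38591×0.99905×0.99454 = 0.067420 + 0.383438 = 0.450858.
Q̄ = (S₀/π) × [bracket] = (1361/π) × 0.450858 = 195.32 W/m².
— Configuration B (φ=-18.0°):
cos H₀ = −tan(-18.0°) tan(-2.500°) = -0.0142, H₀ = 1.5850 rad.
Bracket: H₀ sin φ sin δ + cos φ cos δ sin H₀ = 1.5850×-0.30902×-0.04362 + 0.95106×0.99905×0.99990 = 0.021365 + 0.950061 = 0.971426.
Q̄ = (S₀/π) × [bracket] = (1361/π) × 0.971426 = 420.84 W/m².
Ratio Q̄_A / Q̄_B = 195.32 / 420.84 = 0.4641.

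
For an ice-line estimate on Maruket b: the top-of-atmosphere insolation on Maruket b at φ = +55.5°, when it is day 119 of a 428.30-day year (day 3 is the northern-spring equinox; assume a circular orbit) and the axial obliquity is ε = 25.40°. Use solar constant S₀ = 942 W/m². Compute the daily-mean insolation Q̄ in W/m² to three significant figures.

Q̄ ≈ 356 W/m²

Solar longitude: λ_s = 360° × (119 − 3)/428.30 = 97.502°.
sin δ = sin 25.40° × sin 97.502° = 0.42526, so δ = +25.167°.
cos H₀ = −tan(+55.5°) tan(+25.167°) = -0.6837, H₀ = 2.3236 rad.
Bracket: H₀ sin φ sin δ + cos φ cos δ sin H₀ = 2.3236×0.82413×0.42526 + 0.56641×0.90507×0.72980 = 0.814351 + 0.374125 = 1.188476.
Q̄ = (S₀/π) × [bracket] = (942/π) × 1.188476 = 356.4 W/m².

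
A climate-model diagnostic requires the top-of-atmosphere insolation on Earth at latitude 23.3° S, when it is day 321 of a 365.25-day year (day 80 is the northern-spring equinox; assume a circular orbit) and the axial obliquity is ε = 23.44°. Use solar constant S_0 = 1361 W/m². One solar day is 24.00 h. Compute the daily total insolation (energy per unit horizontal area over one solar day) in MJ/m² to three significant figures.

Solar longitude: L_s = 360° × (321 − 80)/365.25 = 237.536°.
sin δ = sin 23.44° × sin 237.536° = -0.33563, so δ = -19.611°.
cos h₀ = −tan(-23.3°) tan(-19.611°) = -0.1534, h₀ = 1.7248 rad.
Bracket: h₀ sin ϕ sin δ + cos ϕ cos δ sin h₀ = 1.7248×-0.39555×-0.33563 + 0.91845×0.94200×0.98816 = 0.228982 + 0.854936 = 1.083918.
Q̄ = (S_0/π) × [bracket] = (1361/π) × 1.083918 = 469.57 W/m².
Daily total = Q̄ × 24.00 h × 3600 s/h = 469.57 × 24.00 × 3600 / 10⁶ = 40.57 MJ/m².

40.6 MJ/m²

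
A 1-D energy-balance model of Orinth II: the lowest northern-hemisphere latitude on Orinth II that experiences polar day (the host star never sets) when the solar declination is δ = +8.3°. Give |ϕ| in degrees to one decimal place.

Polar day requires cos h₀ = −tan ϕ tan δ ≤ −1, i.e. tan ϕ tan δ ≥ 1.
The boundary is |tan ϕ| · |tan δ| = 1, so |ϕ| = 90° − |δ| = 90° − 8.3° = 81.7° in the northern hemisphere.

|ϕ| = 81.7°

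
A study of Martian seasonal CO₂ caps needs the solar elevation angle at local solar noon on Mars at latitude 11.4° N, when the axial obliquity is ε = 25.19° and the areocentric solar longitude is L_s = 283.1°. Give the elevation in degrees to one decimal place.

sin δ = sin 25.19° × sin 283.1° = -0.41454, so δ = -24.491°.
At local noon the hour angle is zero, so the zenith angle equals |ϕ − δ| = |+11.4° − (-24.491°)| = 35.891°.
Elevation = 90° − 35.891° = 54.1°.

54.1°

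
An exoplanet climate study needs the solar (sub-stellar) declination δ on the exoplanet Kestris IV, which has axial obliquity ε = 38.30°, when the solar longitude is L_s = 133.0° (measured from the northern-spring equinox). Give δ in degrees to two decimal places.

δ = +26.95°

sin δ = sin ε · sin L_s = sin 38.30° × sin 133.0° = 0.453278.
δ = arcsin(0.453278) = +26.95°.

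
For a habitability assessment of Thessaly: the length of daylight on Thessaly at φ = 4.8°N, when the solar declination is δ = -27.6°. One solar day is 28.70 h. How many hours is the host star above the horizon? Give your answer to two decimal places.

13.95 h

cos H₀ = −tan φ · tan δ = −tan(+4.8°) × tan(-27.600°) = 0.0439, so H₀ = 1.5269 rad = 87.48°.
Daylight = 2H₀/(2π) × 28.70 h = (1.5269/π) × 28.70 = 13.95 h.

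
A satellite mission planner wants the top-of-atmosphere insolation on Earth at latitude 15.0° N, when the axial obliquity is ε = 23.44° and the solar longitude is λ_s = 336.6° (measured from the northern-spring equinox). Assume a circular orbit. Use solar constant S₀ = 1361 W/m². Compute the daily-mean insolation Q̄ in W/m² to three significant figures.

Q̄ ≈ 386 W/m²

Solar declination: sin δ = sin ε · sin λ_s = sin 23.44° × sin 336.6° = -0.15798, so δ = -9.090°.
cos H₀ = −tan(+15.0°) tan(-9.090°) = 0.0429, H₀ = 1.5279 rad.
Bracket: H₀ sin φ sin δ + cos φ cos δ sin H₀ = 1.5279×0.25882×-0.15798 + 0.96593×0.98744×0.99908 = -0.062473 + 0.952920 = 0.890447.
Q̄ = (S₀/π) × [bracket] = (1361/π) × 0.890447 = 385.8 W/m².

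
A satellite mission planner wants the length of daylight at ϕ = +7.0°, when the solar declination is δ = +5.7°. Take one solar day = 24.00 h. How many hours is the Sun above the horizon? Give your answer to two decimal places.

12.09 h

cos h₀ = −tan ϕ · tan δ = −tan(+7.0°) × tan(+5.700°) = -0.0123, so h₀ = 1.5831 rad = 90.70°.
Daylight = 2h₀/(2π) × 24.00 h = (1.5831/π) × 24.00 = 12.09 h.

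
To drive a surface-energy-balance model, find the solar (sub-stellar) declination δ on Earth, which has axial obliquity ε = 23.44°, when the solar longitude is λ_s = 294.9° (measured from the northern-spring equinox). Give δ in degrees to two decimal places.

sin δ = sin ε · sin λ_s = sin 23.44° × sin 294.9° = -0.360812.
δ = arcsin(-0.360812) = -21.15°.

δ = -21.15°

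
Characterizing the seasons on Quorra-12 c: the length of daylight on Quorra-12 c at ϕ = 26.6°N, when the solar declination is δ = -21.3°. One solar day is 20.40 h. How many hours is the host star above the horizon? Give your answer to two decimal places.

8.92 h

cos h₀ = −tan ϕ · tan δ = −tan(+26.6°) × tan(-21.300°) = 0.1952, so h₀ = 1.3743 rad = 78.74°.
Daylight = 2h₀/(2π) × 20.40 h = (1.3743/π) × 20.40 = 8.92 h.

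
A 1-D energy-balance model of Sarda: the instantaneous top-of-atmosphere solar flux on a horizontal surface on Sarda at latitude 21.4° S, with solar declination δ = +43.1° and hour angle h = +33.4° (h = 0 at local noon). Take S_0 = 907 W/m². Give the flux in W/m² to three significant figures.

289 W/m²

cos θ_z = sin ϕ sin δ + cos ϕ cos δ cos h = -0.249311 + 0.567548 = 0.318237.
Flux = S_0 · cos θ_z = 907 × 0.318237 = 288.6 W/m².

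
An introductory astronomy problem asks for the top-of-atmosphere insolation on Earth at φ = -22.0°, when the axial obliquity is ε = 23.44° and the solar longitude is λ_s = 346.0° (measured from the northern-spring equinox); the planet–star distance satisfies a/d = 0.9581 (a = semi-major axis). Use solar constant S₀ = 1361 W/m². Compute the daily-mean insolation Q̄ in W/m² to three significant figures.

Q̄ ≈ 390 W/m²

Solar declination: sin δ = sin ε · sin λ_s = sin 23.44° × sin 346.0° = -0.09623, so δ = -5.522°.
cos H₀ = −tan(-22.0°) tan(-5.522°) = -0.0391, H₀ = 1.6099 rad.
Bracket: H₀ sin φ sin δ + cos φ cos δ sin H₀ = 1.6099×-0.37461×-0.09623 + 0.92718×0.99536×0.99924 = 0.058035 + 0.922176 = 0.980211.
Inverse-square distance factor (a/d)² = 0.9581² = 0.917956.
Q̄ = (S₀/π) × 0.917956 × [bracket] = (1361/π) × 0.917956 × 0.980211 = 389.8 W/m².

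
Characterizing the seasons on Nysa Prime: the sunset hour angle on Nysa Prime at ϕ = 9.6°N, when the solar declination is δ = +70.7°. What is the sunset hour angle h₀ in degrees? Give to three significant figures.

h₀ = 119°

cos h₀ = −tan ϕ · tan δ = −tan(+9.6°) × tan(+70.700°) = -0.4830, so h₀ = 2.0749 rad = 118.88°.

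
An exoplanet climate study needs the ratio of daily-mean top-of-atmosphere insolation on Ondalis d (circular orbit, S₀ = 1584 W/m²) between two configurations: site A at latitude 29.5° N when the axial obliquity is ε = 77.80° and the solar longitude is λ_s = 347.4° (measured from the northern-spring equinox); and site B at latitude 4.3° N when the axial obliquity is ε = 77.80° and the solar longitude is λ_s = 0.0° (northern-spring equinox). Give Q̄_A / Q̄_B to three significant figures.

— Configuration A (φ=+29.5°):
Solar declination: sin δ = sin ε · sin λ_s = sin 77.80° × sin 347.4° = -0.21322, so δ = -12.311°.
cos H₀ = −tan(+29.5°) tan(-12.311°) = 0.1235, H₀ = 1.4470 rad.
Bracket: H₀ sin φ sin δ + cos φ cos δ sin H₀ = 1.4470×0.49242×-0.21322 + 0.87036×0.97700×0.99235 = -0.151926 + 0.843837 = 0.691911.
Q̄ = (S₀/π) × [bracket] = (1584/π) × 0.691911 = 348.86 W/m².
— Configuration B (φ=+4.3°):
Solar declination: sin δ = sin ε · sin λ_s = sin 77.80° × sin 0.0° = 0.00000, so δ = +0.000°.
cos H₀ = −tan(+4.3°) tan(+0.000°) = -0.0000, H₀ = 1.5708 rad.
Bracket: H₀ sin φ sin δ + cos φ cos δ sin H₀ = 1.5708×0.07498×0.00000 + 0.99719×1.00000×1.00000 = 0.000000 + 0.997190 = 0.997190.
Q̄ = (S₀/π) × [bracket] = (1584/π) × 0.997190 = 502.79 W/m².
Ratio Q̄_A / Q̄_B = 348.86 / 502.79 = 0.6938.

Q̄_A / Q̄_B ≈ 0.694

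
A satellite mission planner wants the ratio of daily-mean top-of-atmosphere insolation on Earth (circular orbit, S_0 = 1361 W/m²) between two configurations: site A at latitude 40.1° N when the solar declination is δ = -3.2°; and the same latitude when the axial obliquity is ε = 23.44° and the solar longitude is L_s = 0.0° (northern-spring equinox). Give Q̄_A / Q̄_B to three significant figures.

Q̄_A / Q̄_B ≈ 0.926

— Configuration A (ϕ=+40.1°):
cos h₀ = −tan(+40.1°) tan(-3.200°) = 0.0471, h₀ = 1.5237 rad.
Bracket: h₀ sin ϕ sin δ + cos ϕ cos δ sin h₀ = 1.5237×0.64412×-0.05582 + 0.76492×0.99844×0.99889 = -0.054784 + 0.762879 = 0.708095.
Q̄ = (S_0/π) × [bracket] = (1361/π) × 0.708095 = 306.76 W/m².
— Configuration B (ϕ=+40.1°):
Solar declination: sin δ = sin ε · sin L_s = sin 23.44° × sin 0.0° = 0.00000, so δ = +0.000°.
cos h₀ = −tan(+40.1°) tan(+0.000°) = -0.0000, h₀ = 1.5708 rad.
Bracket: h₀ sin ϕ sin δ + cos ϕ cos δ sin h₀ = 1.5708×0.64412×0.00000 + 0.76492×1.00000×1.00000 = 0.000000 + 0.764920 = 0.764920.
Q̄ = (S_0/π) × [bracket] = (1361/π) × 0.764920 = 331.38 W/m².
Ratio Q̄_A / Q̄_B = 306.76 / 331.38 = 0.9257.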